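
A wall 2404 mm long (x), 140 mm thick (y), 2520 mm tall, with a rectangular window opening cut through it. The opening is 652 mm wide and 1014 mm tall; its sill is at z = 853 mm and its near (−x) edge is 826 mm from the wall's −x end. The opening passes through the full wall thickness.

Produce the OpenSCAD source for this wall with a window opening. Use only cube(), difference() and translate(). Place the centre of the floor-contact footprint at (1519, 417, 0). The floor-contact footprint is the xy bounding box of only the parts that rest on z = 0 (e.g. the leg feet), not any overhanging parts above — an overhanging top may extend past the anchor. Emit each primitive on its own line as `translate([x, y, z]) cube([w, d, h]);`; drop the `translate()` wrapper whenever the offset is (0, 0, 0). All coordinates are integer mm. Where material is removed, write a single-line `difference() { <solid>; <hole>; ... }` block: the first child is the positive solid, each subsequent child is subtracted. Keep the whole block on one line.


difference() { translate([317, 347, 0]) cube([2404, 140, 2520]); translate([1143, 347, 853]) cube([652, 140, 1014]); }


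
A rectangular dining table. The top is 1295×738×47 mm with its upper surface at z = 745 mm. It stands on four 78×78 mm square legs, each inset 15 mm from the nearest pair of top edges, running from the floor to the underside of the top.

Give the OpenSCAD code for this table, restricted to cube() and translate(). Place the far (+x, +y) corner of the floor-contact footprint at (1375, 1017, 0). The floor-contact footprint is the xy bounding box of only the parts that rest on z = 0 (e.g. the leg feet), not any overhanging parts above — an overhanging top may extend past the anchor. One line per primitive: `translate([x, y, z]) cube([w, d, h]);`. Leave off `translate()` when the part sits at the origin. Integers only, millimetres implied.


translate([95, 294, 698]) cube([1295, 738, 47]);
translate([110, 309, 0]) cube([78, 78, 698]);
translate([1297, 309, 0]) cube([78, 78, 698]);
translate([110, 939, 0]) cube([78, 78, 698]);
translate([1297, 939, 0]) cube([78, 78, 698]);


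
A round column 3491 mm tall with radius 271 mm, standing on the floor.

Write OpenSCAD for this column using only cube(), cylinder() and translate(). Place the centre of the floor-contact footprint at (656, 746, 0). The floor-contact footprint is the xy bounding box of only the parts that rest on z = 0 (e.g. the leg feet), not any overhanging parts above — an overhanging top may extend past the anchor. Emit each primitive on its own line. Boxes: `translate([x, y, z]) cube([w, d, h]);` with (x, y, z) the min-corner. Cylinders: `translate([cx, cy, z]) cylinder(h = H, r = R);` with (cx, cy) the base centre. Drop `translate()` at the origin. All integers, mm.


translate([656, 746, 0]) cylinder(h = 3491, r = 271);


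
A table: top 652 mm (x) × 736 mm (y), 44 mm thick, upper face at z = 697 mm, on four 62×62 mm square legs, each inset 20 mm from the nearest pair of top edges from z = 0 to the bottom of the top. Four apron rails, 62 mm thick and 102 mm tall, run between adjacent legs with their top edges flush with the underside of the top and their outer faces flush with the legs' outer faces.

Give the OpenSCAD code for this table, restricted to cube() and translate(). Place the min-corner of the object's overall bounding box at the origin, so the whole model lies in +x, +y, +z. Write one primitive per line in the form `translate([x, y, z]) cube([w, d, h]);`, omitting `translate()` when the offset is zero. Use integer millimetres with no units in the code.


// leg_h = 697 - 44 = 653
// apron z = 653 - 102 = 551
translate([0, 0, 653]) cube([652, 736, 44]);
translate([20, 20, 0]) cube([62, 62, 653]);
translate([570, 20, 0]) cube([62, 62, 653]);
translate([20, 654, 0]) cube([62, 62, 653]);
translate([570, 654, 0]) cube([62, 62, 653]);
translate([82, 20, 551]) cube([488, 62, 102]);
translate([82, 654, 551]) cube([488, 62, 102]);
translate([20, 82, 551]) cube([62, 572, 102]);
translate([570, 82, 551]) cube([62, 572, 102]);


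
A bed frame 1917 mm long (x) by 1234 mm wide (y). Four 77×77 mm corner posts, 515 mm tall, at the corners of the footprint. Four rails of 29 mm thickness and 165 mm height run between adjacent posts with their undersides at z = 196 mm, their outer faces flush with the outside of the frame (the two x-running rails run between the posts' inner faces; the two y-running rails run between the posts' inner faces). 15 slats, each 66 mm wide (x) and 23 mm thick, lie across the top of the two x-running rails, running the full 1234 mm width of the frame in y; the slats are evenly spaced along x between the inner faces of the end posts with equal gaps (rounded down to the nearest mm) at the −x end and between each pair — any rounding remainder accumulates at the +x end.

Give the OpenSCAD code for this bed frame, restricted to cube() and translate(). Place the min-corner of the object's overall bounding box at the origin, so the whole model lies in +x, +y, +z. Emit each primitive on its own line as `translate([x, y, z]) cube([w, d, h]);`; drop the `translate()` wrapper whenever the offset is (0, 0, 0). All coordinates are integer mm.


// slat z = rail_z + rail_h = 196 + 165 = 361
// slat gap = ⌊(1763 − 15·66) / 16⌋ = 48
cube([77, 77, 515]);
translate([0, 1157, 0]) cube([77, 77, 515]);
translate([1840, 0, 0]) cube([77, 77, 515]);
translate([1840, 1157, 0]) cube([77, 77, 515]);
translate([77, 0, 196]) cube([1763, 29, 165]);
translate([77, 1205, 196]) cube([1763, 29, 165]);
translate([0, 77, 196]) cube([29, 1080, 165]);
translate([1888, 77, 196]) cube([29, 1080, 165]);
translate([125, 0, 361]) cube([66, 1234, 23]);
translate([239, 0, 361]) cube([66, 1234, 23]);
translate([353, 0, 361]) cube([66, 1234, 23]);
translate([467, 0, 361]) cube([66, 1234, 23]);
translate([581, 0, 361]) cube([66, 1234, 23]);
translate([695, 0, 361]) cube([66, 1234, 23]);
translate([809, 0, 361]) cube([66, 1234, 23]);
translate([923, 0, 361]) cube([66, 1234, 23]);
translate([1037, 0, 361]) cube([66, 1234, 23]);
translate([1151, 0, 361]) cube([66, 1234, 23]);
translate([1265, 0, 361]) cube([66, 1234, 23]);
translate([1379, 0, 361]) cube([66, 1234, 23]);
translate([1493, 0, 361]) cube([66, 1234, 23]);
translate([1607, 0, 361]) cube([66, 1234, 23]);
translate([1721, 0, 361]) cube([66, 1234, 23]);


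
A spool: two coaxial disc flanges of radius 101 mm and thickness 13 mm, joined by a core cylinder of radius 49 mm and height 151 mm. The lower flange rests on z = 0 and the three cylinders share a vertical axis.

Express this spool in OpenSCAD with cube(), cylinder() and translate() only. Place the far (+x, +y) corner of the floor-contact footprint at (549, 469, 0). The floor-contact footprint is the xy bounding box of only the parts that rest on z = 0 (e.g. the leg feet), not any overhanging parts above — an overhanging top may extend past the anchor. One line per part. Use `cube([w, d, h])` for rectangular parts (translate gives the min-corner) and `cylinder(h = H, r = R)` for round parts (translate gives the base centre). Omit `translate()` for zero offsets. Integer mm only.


translate([448, 368, 0]) cylinder(h = 13, r = 101);
translate([448, 368, 13]) cylinder(h = 151, r = 49);
translate([448, 368, 164]) cylinder(h = 13, r = 101);


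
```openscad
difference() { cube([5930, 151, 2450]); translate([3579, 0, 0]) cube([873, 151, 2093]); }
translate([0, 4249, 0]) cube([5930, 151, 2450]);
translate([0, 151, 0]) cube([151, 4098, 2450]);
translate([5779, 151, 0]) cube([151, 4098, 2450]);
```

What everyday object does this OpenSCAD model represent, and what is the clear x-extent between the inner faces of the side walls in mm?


A single room. The interior width is 5628 mm.

Four walls enclosing a rectangle with a door in the front wall — a room. Outside width 5930 minus two 151 mm walls gives 5628 mm.


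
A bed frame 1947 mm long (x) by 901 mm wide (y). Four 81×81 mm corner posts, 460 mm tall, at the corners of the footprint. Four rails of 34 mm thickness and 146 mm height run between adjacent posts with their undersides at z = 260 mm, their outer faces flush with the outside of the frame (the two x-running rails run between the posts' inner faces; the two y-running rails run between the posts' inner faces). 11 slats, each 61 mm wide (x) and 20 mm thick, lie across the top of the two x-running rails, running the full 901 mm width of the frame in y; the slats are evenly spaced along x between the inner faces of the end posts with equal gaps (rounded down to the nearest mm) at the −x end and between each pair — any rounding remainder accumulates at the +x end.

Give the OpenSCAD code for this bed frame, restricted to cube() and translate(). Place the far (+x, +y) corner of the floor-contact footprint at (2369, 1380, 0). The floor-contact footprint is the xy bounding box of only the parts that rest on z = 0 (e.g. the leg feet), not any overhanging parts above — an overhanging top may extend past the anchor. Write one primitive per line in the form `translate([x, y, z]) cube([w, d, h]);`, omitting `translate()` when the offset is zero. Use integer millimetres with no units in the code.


translate([422, 479, 0]) cube([81, 81, 460]);
translate([422, 1299, 0]) cube([81, 81, 460]);
translate([2288, 479, 0]) cube([81, 81, 460]);
translate([2288, 1299, 0]) cube([81, 81, 460]);
translate([503, 479, 260]) cube([1785, 34, 146]);
translate([503, 1346, 260]) cube([1785, 34, 146]);
translate([422, 560, 260]) cube([34, 739, 146]);
translate([2335, 560, 260]) cube([34, 739, 146]);
translate([595, 479, 406]) cube([61, 901, 20]);
translate([748, 479, 406]) cube([61, 901, 20]);
translate([901, 479, 406]) cube([61, 901, 20]);
translate([1054, 479, 406]) cube([61, 901, 20]);
translate([1207, 479, 406]) cube([61, 901, 20]);
translate([1360, 479, 406]) cube([61, 901, 20]);
translate([1513, 479, 406]) cube([61, 901, 20]);
translate([1666, 479, 406]) cube([61, 901, 20]);
translate([1819, 479, 406]) cube([61, 901, 20]);
translate([1972, 479, 406]) cube([61, 901, 20]);
translate([2125, 479, 406]) cube([61, 901, 20]);


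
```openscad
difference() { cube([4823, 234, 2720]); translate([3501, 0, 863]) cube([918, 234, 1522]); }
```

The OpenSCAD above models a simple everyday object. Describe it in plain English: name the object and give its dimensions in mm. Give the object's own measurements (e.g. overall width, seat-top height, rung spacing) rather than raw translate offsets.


A wall 4823 mm long (x), 234 mm thick (y), 2720 mm tall, with a rectangular window opening cut through it. The opening is 918 mm wide and 1522 mm tall; its sill is at z = 863 mm and its near (−x) edge is 3501 mm from the wall's −x end. The opening passes through the full wall thickness.


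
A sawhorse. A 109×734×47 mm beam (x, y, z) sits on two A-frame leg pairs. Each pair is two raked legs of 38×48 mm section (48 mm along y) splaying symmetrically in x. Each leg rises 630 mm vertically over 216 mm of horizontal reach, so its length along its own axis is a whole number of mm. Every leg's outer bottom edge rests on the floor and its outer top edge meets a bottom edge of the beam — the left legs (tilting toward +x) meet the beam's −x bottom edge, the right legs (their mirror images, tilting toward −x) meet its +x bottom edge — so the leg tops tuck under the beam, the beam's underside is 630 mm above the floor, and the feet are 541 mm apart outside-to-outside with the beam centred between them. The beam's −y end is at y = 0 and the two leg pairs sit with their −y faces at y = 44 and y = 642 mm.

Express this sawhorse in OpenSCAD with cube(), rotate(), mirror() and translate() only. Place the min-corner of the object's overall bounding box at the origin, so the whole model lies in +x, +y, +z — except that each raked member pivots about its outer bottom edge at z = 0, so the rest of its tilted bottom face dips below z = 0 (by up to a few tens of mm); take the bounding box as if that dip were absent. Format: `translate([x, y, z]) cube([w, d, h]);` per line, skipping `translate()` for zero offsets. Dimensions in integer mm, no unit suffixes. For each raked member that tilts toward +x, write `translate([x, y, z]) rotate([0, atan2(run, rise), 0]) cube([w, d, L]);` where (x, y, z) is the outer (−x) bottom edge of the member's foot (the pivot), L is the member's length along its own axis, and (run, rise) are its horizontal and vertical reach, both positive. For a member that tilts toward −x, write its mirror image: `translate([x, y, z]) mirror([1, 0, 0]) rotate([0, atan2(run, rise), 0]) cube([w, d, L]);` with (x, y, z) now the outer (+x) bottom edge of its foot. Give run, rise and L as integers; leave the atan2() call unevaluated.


// leg length = √(216² + 630²) = 666
// right-leg outer foot x = 2·216 + 109 = 541
// beam min-corner = (216, 0, 630)
translate([216, 0, 630]) cube([109, 734, 47]);
translate([0, 44, 0]) rotate([0, atan2(216, 630), 0]) cube([38, 48, 666]);
translate([541, 44, 0]) mirror([1, 0, 0]) rotate([0, atan2(216, 630), 0]) cube([38, 48, 666]);
translate([0, 642, 0]) rotate([0, atan2(216, 630), 0]) cube([38, 48, 666]);
translate([541, 642, 0]) mirror([1, 0, 0]) rotate([0, atan2(216, 630), 0]) cube([38, 48, 666]);


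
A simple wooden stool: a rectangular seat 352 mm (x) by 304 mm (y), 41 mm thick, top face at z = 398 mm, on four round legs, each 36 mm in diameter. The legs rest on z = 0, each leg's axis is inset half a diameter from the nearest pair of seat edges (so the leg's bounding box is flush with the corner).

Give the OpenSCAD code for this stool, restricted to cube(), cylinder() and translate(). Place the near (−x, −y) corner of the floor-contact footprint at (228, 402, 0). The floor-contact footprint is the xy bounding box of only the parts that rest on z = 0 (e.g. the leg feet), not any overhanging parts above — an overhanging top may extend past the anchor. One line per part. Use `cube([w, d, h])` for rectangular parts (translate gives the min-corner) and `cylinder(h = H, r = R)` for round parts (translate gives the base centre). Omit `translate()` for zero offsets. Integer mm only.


translate([228, 402, 357]) cube([352, 304, 41]);
translate([246, 420, 0]) cylinder(h = 357, r = 18);
translate([562, 420, 0]) cylinder(h = 357, r = 18);
translate([246, 688, 0]) cylinder(h = 357, r = 18);
translate([562, 688, 0]) cylinder(h = 357, r = 18);


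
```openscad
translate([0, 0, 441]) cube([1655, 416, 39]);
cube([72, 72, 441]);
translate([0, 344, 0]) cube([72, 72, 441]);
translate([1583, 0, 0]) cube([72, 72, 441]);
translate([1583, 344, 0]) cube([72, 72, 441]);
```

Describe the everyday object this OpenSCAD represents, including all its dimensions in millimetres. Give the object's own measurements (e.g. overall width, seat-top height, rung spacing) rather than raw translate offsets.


A bench: a 1655×416 mm seat slab, 39 mm thick, top at z = 480 mm, on four 72×72 mm square legs flush with the seat corners and standing on z = 0.


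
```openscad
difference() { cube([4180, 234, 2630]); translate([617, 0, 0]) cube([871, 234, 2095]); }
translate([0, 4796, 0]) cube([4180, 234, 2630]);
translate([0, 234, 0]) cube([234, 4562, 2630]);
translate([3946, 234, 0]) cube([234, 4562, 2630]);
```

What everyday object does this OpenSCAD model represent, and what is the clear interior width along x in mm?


A single room. The interior width is 3712 mm.

Four walls enclosing a rectangle with a door in the front wall — a room. Outside width 4180 minus two 234 mm walls gives 3712 mm.


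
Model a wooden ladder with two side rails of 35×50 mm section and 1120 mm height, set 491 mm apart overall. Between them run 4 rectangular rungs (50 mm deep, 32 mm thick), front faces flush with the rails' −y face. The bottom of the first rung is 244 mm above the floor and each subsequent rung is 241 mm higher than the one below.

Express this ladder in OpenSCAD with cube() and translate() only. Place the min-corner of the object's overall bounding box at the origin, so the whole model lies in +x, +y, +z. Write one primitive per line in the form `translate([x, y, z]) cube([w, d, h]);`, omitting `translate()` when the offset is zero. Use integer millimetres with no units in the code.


cube([35, 50, 1120]);
translate([456, 0, 0]) cube([35, 50, 1120]);
translate([35, 0, 244]) cube([421, 50, 32]);
translate([35, 0, 485]) cube([421, 50, 32]);
translate([35, 0, 726]) cube([421, 50, 32]);
translate([35, 0, 967]) cube([421, 50, 32]);


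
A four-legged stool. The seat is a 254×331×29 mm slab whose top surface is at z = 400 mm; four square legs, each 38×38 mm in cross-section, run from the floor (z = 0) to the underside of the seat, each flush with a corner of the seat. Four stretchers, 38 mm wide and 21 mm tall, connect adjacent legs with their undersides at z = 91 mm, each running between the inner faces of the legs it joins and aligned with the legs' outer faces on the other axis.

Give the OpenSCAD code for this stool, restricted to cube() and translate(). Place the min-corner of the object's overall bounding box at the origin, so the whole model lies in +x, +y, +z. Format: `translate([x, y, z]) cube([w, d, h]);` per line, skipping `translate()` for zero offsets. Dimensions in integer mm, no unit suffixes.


translate([0, 0, 371]) cube([254, 331, 29]);
cube([38, 38, 371]);
translate([216, 0, 0]) cube([38, 38, 371]);
translate([0, 293, 0]) cube([38, 38, 371]);
translate([216, 293, 0]) cube([38, 38, 371]);
translate([38, 0, 91]) cube([178, 38, 21]);
translate([38, 293, 91]) cube([178, 38, 21]);
translate([0, 38, 91]) cube([38, 255, 21]);
translate([216, 38, 91]) cube([38, 255, 21]);


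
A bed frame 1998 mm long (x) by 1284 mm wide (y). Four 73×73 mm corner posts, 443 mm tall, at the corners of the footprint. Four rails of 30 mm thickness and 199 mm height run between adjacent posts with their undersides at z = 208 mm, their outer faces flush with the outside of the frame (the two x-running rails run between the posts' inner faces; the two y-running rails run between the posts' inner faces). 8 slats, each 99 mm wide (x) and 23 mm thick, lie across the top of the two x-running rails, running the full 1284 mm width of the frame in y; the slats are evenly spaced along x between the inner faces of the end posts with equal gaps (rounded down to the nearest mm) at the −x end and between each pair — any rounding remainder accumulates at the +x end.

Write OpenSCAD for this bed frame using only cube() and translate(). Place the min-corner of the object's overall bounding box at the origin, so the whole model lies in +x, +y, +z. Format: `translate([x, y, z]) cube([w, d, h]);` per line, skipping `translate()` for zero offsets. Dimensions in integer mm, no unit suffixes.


// slat z = rail_z + rail_h = 208 + 199 = 407
// slat gap = ⌊(1852 − 8·99) / 9⌋ = 117
cube([73, 73, 443]);
translate([0, 1211, 0]) cube([73, 73, 443]);
translate([1925, 0, 0]) cube([73, 73, 443]);
translate([1925, 1211, 0]) cube([73, 73, 443]);
translate([73, 0, 208]) cube([1852, 30, 199]);
translate([73, 1254, 208]) cube([1852, 30, 199]);
translate([0, 73, 208]) cube([30, 1138, 199]);
translate([1968, 73, 208]) cube([30, 1138, 199]);
translate([190, 0, 407]) cube([99, 1284, 23]);
translate([406, 0, 407]) cube([99, 1284, 23]);
translate([622, 0, 407]) cube([99, 1284, 23]);
translate([838, 0, 407]) cube([99, 1284, 23]);
translate([1054, 0, 407]) cube([99, 1284, 23]);
translate([1270, 0, 407]) cube([99, 1284, 23]);
translate([1486, 0, 407]) cube([99, 1284, 23]);
translate([1702, 0, 407]) cube([99, 1284, 23]);


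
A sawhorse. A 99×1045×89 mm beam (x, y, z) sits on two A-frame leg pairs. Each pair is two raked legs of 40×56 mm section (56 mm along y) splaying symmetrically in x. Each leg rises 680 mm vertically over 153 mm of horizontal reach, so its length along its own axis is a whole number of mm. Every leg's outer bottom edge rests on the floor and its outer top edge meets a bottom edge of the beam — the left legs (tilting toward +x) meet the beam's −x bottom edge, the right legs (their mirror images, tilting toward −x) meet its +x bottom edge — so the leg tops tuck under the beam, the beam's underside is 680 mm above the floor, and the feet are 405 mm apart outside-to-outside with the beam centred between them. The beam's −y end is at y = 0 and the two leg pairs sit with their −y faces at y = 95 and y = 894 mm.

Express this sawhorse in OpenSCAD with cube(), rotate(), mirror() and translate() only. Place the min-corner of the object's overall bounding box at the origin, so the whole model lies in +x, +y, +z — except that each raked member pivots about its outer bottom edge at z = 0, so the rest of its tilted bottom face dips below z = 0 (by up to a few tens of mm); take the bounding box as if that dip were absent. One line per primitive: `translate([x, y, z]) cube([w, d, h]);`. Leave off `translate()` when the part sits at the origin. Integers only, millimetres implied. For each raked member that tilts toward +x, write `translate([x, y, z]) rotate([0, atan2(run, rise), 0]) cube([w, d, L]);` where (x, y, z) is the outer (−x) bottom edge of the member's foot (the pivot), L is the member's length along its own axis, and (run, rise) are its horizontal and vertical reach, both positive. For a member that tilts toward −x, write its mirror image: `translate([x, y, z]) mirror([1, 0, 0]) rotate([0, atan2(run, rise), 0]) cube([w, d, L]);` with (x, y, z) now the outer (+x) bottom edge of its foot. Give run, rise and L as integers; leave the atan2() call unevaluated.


translate([153, 0, 680]) cube([99, 1045, 89]);
translate([0, 95, 0]) rotate([0, atan2(153, 680), 0]) cube([40, 56, 697]);
translate([405, 95, 0]) mirror([1, 0, 0]) rotate([0, atan2(153, 680), 0]) cube([40, 56, 697]);
translate([0, 894, 0]) rotate([0, atan2(153, 680), 0]) cube([40, 56, 697]);
translate([405, 894, 0]) mirror([1, 0, 0]) rotate([0, atan2(153, 680), 0]) cube([40, 56, 697]);


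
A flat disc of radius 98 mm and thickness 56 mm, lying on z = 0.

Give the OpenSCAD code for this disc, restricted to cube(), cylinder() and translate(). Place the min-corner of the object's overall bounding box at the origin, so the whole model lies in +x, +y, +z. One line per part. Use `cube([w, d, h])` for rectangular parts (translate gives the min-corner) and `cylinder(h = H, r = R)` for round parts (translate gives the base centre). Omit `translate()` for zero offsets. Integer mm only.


translate([98, 98, 0]) cylinder(h = 56, r = 98);


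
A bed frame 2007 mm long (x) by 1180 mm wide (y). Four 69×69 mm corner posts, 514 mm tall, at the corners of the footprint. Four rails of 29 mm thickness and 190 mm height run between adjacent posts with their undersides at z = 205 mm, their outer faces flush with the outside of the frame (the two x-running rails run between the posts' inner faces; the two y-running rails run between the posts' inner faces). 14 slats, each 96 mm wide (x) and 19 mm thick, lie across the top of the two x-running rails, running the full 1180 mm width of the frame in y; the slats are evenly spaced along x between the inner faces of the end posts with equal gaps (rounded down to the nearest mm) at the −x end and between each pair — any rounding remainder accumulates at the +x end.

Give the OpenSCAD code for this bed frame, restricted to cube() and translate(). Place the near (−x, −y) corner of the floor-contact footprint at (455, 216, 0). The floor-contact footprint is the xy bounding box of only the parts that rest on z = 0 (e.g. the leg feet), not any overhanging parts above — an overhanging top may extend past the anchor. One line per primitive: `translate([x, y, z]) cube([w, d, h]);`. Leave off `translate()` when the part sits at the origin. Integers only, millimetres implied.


// slat z = rail_z + rail_h = 205 + 190 = 395
// slat gap = ⌊(1869 − 14·96) / 15⌋ = 35
translate([455, 216, 0]) cube([69, 69, 514]);
translate([455, 1327, 0]) cube([69, 69, 514]);
translate([2393, 216, 0]) cube([69, 69, 514]);
translate([2393, 1327, 0]) cube([69, 69, 514]);
translate([524, 216, 205]) cube([1869, 29, 190]);
translate([524, 1367, 205]) cube([1869, 29, 190]);
translate([455, 285, 205]) cube([29, 1042, 190]);
translate([2433, 285, 205]) cube([29, 1042, 190]);
translate([559, 216, 395]) cube([96, 1180, 19]);
translate([690, 216, 395]) cube([96, 1180, 19]);
translate([821, 216, 395]) cube([96, 1180, 19]);
translate([952, 216, 395]) cube([96, 1180, 19]);
translate([1083, 216, 395]) cube([96, 1180, 19]);
translate([1214, 216, 395]) cube([96, 1180, 19]);
translate([1345, 216, 395]) cube([96, 1180, 19]);
translate([1476, 216, 395]) cube([96, 1180, 19]);
translate([1607, 216, 395]) cube([96, 1180, 19]);
translate([1738, 216, 395]) cube([96, 1180, 19]);
translate([1869, 216, 395]) cube([96, 1180, 19]);
translate([2000, 216, 395]) cube([96, 1180, 19]);
translate([2131, 216, 395]) cube([96, 1180, 19]);
translate([2262, 216, 395]) cube([96, 1180, 19]);


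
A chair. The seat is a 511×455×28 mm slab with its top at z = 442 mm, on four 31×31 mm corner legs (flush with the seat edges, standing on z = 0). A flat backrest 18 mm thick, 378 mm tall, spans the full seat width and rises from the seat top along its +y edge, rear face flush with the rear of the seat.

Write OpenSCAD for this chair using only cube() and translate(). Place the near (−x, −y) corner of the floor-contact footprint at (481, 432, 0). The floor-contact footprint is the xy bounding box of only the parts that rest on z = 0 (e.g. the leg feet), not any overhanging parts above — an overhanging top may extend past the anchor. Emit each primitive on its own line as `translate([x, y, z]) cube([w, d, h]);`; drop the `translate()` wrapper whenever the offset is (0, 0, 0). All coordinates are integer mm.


translate([481, 432, 414]) cube([511, 455, 28]);
translate([481, 432, 0]) cube([31, 31, 414]);
translate([961, 432, 0]) cube([31, 31, 414]);
translate([481, 856, 0]) cube([31, 31, 414]);
translate([961, 856, 0]) cube([31, 31, 414]);
translate([481, 869, 442]) cube([511, 18, 378]);


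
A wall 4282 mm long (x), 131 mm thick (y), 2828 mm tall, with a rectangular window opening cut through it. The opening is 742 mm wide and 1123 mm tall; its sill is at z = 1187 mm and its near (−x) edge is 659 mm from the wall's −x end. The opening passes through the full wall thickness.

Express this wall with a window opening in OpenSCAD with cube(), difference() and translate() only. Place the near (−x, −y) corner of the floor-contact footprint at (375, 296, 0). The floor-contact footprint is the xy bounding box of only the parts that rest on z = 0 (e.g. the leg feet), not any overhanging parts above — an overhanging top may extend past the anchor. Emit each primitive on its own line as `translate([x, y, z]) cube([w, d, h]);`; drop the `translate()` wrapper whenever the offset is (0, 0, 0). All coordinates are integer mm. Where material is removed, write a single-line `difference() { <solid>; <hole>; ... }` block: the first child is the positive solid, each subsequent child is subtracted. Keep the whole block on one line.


difference() { translate([375, 296, 0]) cube([4282, 131, 2828]); translate([1034, 296, 1187]) cube([742, 131, 1123]); }


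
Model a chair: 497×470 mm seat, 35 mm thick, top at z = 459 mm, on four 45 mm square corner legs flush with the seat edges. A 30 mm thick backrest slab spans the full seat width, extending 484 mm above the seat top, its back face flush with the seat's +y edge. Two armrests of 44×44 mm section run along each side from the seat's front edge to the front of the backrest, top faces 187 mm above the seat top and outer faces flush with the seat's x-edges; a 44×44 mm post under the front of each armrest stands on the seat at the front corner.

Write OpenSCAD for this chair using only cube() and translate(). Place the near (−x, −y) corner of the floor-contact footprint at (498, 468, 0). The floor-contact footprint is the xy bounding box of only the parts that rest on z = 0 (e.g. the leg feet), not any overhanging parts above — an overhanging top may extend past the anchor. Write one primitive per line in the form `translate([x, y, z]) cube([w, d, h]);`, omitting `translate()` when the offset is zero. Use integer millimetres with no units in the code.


// leg_h = 459 - 35 = 424
// arm post h = 187 - 44 = 143
translate([498, 468, 424]) cube([497, 470, 35]);
translate([498, 468, 0]) cube([45, 45, 424]);
translate([950, 468, 0]) cube([45, 45, 424]);
translate([498, 893, 0]) cube([45, 45, 424]);
translate([950, 893, 0]) cube([45, 45, 424]);
translate([498, 908, 459]) cube([497, 30, 484]);
translate([498, 468, 602]) cube([44, 440, 44]);
translate([951, 468, 602]) cube([44, 440, 44]);
translate([498, 468, 459]) cube([44, 44, 143]);
translate([951, 468, 459]) cube([44, 44, 143]);


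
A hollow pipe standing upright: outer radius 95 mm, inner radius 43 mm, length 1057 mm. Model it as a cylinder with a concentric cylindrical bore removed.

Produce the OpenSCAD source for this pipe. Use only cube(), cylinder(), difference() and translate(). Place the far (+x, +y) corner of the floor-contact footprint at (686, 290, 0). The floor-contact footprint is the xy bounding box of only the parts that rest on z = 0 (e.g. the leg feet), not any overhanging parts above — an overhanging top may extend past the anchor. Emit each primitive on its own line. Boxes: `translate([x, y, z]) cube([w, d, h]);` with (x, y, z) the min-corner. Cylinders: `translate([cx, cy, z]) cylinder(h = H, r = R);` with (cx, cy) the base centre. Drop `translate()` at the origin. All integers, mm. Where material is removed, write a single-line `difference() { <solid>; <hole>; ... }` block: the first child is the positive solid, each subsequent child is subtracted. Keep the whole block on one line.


difference() { translate([591, 195, 0]) cylinder(h = 1057, r = 95); translate([591, 195, 0]) cylinder(h = 1057, r = 43); }


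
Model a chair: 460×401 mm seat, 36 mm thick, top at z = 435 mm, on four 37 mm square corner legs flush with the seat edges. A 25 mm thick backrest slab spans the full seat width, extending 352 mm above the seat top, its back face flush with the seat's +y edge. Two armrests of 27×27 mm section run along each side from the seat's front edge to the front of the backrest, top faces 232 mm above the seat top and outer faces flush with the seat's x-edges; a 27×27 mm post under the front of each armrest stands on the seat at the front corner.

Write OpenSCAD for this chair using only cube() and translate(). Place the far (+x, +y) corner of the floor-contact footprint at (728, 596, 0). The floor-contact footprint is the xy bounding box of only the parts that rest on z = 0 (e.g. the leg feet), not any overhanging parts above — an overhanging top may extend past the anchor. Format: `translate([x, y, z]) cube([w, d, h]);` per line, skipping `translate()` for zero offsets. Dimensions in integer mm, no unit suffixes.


// leg_h = 435 - 36 = 399
// arm post h = 232 - 27 = 205
translate([268, 195, 399]) cube([460, 401, 36]);
translate([268, 195, 0]) cube([37, 37, 399]);
translate([691, 195, 0]) cube([37, 37, 399]);
translate([268, 559, 0]) cube([37, 37, 399]);
translate([691, 559, 0]) cube([37, 37, 399]);
translate([268, 571, 435]) cube([460, 25, 352]);
translate([268, 195, 640]) cube([27, 376, 27]);
translate([701, 195, 640]) cube([27, 376, 27]);
translate([268, 195, 435]) cube([27, 27, 205]);
translate([701, 195, 435]) cube([27, 27, 205]);


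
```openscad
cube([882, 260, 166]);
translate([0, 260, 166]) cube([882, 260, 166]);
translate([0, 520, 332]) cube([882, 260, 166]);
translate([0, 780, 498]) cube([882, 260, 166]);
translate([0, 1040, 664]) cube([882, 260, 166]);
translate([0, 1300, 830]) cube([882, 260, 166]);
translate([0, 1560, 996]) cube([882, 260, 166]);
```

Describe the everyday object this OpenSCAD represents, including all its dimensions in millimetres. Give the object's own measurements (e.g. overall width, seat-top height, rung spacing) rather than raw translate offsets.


A straight staircase of 7 solid steps. Each step is 882 mm wide (x), 260 mm deep (y, the going) and 166 mm tall (the rise). The first step rests on the floor; each subsequent step sits one going further in +y and one rise higher in +z, directly behind and above the previous step with no overlap.


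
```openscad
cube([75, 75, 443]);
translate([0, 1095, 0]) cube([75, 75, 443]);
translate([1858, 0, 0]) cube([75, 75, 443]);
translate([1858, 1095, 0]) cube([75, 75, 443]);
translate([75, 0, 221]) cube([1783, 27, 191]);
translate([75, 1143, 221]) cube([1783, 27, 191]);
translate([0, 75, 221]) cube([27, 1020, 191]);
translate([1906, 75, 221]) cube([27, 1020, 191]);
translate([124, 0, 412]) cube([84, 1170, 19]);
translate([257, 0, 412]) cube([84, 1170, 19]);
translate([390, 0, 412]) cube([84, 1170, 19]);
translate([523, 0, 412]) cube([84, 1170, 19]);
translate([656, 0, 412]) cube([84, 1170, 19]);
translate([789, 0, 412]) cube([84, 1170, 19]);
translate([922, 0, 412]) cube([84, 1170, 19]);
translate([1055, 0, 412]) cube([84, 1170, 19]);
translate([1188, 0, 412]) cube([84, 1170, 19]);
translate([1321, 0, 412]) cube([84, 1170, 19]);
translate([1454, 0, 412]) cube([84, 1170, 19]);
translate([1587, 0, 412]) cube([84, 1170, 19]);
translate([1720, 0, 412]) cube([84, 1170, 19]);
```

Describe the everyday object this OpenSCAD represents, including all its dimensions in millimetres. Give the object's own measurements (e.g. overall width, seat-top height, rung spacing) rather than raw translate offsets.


A bed frame 1933 mm long (x) by 1170 mm wide (y). Four 75×75 mm corner posts, 443 mm tall, at the corners of the footprint. Four rails of 27 mm thickness and 191 mm height run between adjacent posts with their undersides at z = 221 mm, their outer faces flush with the outside of the frame (the two x-running rails run between the posts' inner faces; the two y-running rails run between the posts' inner faces). 13 slats, each 84 mm wide (x) and 19 mm thick, lie across the top of the two x-running rails, running the full 1170 mm width of the frame in y; along x they sit between the end posts with a 49 mm gap after the −x posts and between neighbouring slats, leaving 54 mm before the +x posts.


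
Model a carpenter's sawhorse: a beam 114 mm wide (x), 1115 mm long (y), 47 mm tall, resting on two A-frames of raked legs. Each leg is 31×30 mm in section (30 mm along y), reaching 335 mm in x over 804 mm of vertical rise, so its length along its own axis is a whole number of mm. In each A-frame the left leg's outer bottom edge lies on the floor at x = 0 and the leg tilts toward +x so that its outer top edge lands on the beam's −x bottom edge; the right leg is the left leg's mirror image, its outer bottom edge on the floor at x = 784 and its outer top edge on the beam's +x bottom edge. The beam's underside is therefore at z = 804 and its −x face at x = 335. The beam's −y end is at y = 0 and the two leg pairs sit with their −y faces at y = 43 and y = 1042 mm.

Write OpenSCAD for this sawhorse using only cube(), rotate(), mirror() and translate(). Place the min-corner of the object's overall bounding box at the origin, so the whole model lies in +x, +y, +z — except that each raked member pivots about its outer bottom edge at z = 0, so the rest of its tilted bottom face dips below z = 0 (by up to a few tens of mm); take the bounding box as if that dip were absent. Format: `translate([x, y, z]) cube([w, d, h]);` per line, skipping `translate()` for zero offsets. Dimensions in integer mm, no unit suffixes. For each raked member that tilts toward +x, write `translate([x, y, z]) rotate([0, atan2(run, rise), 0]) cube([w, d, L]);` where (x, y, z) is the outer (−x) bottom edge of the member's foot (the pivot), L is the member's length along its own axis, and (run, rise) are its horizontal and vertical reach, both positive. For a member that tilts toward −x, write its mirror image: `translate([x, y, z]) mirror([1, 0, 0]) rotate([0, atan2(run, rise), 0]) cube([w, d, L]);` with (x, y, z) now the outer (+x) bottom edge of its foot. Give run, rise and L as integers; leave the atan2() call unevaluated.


// leg length = √(335² + 804²) = 871
// right-leg outer foot x = 2·335 + 114 = 784
// beam min-corner = (335, 0, 804)
translate([335, 0, 804]) cube([114, 1115, 47]);
translate([0, 43, 0]) rotate([0, atan2(335, 804), 0]) cube([31, 30, 871]);
translate([784, 43, 0]) mirror([1, 0, 0]) rotate([0, atan2(335, 804), 0]) cube([31, 30, 871]);
translate([0, 1042, 0]) rotate([0, atan2(335, 804), 0]) cube([31, 30, 871]);
translate([784, 1042, 0]) mirror([1, 0, 0]) rotate([0, atan2(335, 804), 0]) cube([31, 30, 871]);


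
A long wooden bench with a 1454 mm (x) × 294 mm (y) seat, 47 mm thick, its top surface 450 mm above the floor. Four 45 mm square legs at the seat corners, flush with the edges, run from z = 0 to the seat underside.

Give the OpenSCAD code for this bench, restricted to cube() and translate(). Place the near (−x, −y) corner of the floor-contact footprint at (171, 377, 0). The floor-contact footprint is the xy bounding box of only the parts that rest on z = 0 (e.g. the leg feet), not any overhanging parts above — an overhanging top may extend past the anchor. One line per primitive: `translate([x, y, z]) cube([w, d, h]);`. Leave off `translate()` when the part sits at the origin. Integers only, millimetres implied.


translate([171, 377, 403]) cube([1454, 294, 47]);
translate([171, 377, 0]) cube([45, 45, 403]);
translate([171, 626, 0]) cube([45, 45, 403]);
translate([1580, 377, 0]) cube([45, 45, 403]);
translate([1580, 626, 0]) cube([45, 45, 403]);


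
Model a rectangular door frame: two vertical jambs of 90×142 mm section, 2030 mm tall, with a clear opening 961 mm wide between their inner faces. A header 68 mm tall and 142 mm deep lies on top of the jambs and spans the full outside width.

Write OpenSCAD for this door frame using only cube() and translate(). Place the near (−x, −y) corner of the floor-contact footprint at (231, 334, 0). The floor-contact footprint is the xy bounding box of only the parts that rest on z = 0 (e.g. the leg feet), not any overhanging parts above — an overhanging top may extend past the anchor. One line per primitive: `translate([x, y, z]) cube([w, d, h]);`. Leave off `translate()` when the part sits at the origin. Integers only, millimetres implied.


translate([231, 334, 0]) cube([90, 142, 2030]);
translate([1282, 334, 0]) cube([90, 142, 2030]);
translate([231, 334, 2030]) cube([1141, 142, 68]);


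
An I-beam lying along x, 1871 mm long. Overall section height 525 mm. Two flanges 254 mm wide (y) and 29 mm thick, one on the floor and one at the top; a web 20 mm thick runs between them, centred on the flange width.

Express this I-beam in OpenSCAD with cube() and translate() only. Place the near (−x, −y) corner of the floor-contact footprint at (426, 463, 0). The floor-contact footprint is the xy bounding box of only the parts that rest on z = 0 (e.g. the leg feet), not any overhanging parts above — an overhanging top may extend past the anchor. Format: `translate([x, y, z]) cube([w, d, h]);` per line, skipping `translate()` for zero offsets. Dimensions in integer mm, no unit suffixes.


translate([426, 463, 0]) cube([1871, 254, 29]);
translate([426, 580, 29]) cube([1871, 20, 467]);
translate([426, 463, 496]) cube([1871, 254, 29]);


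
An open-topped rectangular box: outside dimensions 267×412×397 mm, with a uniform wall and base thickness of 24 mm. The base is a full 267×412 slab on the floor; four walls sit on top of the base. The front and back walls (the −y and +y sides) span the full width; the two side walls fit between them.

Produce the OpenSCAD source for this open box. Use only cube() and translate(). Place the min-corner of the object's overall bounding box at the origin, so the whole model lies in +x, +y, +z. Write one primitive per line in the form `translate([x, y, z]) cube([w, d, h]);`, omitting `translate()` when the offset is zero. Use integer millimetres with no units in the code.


cube([267, 412, 24]);
translate([0, 0, 24]) cube([267, 24, 373]);
translate([0, 388, 24]) cube([267, 24, 373]);
translate([0, 24, 24]) cube([24, 364, 373]);
translate([243, 24, 24]) cube([24, 364, 373]);
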